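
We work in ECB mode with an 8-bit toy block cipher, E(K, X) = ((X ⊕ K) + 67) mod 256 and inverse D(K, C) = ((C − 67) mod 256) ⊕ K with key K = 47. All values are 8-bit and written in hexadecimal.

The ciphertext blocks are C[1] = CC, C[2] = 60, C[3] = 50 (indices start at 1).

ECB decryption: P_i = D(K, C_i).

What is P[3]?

P[3] = AE

P[3]: D(K, 50) = AE.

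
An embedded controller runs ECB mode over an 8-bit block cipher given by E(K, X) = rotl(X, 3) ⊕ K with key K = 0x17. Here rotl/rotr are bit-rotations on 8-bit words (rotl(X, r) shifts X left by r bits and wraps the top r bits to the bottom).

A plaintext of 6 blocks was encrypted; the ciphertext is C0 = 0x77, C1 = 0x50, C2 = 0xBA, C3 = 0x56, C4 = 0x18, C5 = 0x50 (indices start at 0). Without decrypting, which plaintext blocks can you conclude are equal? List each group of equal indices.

P1 = P5

ECB encrypts each block independently with the same key, so equal ciphertext blocks imply equal plaintext blocks.
C1 = C5 = 0x50, so P1 = P5.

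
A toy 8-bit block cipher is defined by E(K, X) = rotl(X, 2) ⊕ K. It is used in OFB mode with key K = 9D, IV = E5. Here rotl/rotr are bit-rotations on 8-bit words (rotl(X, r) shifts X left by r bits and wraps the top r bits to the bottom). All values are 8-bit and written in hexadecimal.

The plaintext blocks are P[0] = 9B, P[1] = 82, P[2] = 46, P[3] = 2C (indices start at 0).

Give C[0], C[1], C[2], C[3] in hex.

OFB encryption: S_i = E(K, S_{i−1}) with S_{−1} = IV; C_i = P_i ⊕ S_i.
C[0]: S = E(K, E5) = 0A; 9B ⊕ 0A = 91.
C[1]: S = E(K, 0A) = B5; 82 ⊕ B5 = 37.
C[2]: S = E(K, B5) = 4B; 46 ⊕ 4B = 0D.
C[3]: S = E(K, 4B) = B0; 2C ⊕ B0 = 9C.

C[0] = 91, C[1] = 37, C[2] = 0D, C[3] = 9C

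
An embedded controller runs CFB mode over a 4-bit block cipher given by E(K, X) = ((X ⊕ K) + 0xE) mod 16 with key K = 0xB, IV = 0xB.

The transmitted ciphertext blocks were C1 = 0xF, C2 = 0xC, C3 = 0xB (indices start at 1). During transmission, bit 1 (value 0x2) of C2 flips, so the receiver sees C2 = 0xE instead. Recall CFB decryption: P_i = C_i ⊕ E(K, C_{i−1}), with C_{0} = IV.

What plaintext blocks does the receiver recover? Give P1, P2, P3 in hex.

Only C2 changed, to 0xE. In CFB, a change in C_i flips the same bit in P_i and garbles P_{i+1}. Decrypting the received ciphertext:
P1: E(K, 0xB) = 0xE; 0xF ⊕ 0xE = 0x1.
P2: E(K, 0xF) = 0x2; 0xE ⊕ 0x2 = 0xC.
P3: E(K, 0xE) = 0x3; 0xB ⊕ 0x3 = 0x8.
Blocks that differ from the original plaintext: P2, P3.

P1 = 0x1, P2 = 0xC, P3 = 0x8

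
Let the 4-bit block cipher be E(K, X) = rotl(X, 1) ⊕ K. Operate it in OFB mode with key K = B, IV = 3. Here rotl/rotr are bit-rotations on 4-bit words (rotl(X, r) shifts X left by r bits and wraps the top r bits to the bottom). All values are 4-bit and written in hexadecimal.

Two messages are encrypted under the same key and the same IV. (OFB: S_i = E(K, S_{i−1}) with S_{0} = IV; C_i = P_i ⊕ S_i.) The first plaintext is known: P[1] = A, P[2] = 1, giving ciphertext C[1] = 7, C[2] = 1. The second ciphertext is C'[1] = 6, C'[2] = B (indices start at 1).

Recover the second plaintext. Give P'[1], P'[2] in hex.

P'[1] = B, P'[2] = B

In OFB with a reused IV, both messages share the same keystream S_i, so C_i ⊕ C'_i = P_i ⊕ P'_i and thus P'_i = P_i ⊕ C_i ⊕ C'_i.
P'[1]: A ⊕ 7 ⊕ 6 = B.
P'[2]: 1 ⊕ 1 ⊕ B = B.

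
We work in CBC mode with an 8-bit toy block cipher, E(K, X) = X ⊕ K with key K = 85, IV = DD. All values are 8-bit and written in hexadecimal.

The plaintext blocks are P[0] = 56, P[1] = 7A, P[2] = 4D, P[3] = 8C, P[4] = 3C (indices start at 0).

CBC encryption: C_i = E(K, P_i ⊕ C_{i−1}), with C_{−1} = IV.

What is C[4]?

C[0]: P[0] ⊕ DD = 8B; E(K, 8B) = 0E.
C[1]: P[1] ⊕ 0E = 74; E(K, 74) = F1.
C[2]: P[2] ⊕ F1 = BC; E(K, BC) = 39.
C[3]: P[3] ⊕ 39 = B5; E(K, B5) = 30.
C[4]: P[4] ⊕ 30 = 0C; E(K, 0C) = 89.

C[4] = 89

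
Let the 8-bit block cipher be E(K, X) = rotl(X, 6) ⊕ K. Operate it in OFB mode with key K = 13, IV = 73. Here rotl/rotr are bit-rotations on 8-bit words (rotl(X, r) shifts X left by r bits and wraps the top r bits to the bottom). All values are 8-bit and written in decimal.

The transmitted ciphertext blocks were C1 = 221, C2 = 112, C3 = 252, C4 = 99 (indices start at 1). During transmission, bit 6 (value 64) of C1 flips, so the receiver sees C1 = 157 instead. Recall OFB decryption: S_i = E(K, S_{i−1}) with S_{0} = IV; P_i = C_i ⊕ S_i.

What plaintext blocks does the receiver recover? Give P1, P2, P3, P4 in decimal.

P1 = 194, P2 = 170, P3 = 71, P4 = 128

Only C1 changed, to 157. In OFB, a change in C_i flips the same bit in P_i only; the keystream is unaffected. Decrypting the received ciphertext:
P1: S = E(K, 73) = 95; 157 ⊕ 95 = 194.
P2: S = E(K, 95) = 218; 112 ⊕ 218 = 170.
P3: S = E(K, 218) = 187; 252 ⊕ 187 = 71.
P4: S = E(K, 187) = 227; 99 ⊕ 227 = 128.
Blocks that differ from the original plaintext: P1.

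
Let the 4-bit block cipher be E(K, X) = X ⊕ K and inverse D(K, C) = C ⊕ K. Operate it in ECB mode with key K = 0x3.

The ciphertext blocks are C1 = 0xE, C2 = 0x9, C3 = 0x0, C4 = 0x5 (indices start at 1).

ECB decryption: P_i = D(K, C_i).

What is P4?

P4 = 0x6

P4: D(K, 0x5) = 0x6.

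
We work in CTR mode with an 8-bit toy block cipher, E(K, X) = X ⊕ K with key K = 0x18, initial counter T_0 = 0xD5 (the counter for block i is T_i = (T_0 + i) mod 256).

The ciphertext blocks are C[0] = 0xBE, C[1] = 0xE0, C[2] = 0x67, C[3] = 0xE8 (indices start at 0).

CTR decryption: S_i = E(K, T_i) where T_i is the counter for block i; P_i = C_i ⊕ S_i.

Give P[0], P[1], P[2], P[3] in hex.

P[0]: T = 0xD5, S = E(K, T) = 0xCD; 0xBE ⊕ 0xCD = 0x73.
P[1]: T = 0xD6, S = E(K, T) = 0xCE; 0xE0 ⊕ 0xCE = 0x2E.
P[2]: T = 0xD7, S = E(K, T) = 0xCF; 0x67 ⊕ 0xCF = 0xA8.
P[3]: T = 0xD8, S = E(K, T) = 0xC0; 0xE8 ⊕ 0xC0 = 0x28.

P[0] = 0x73, P[1] = 0x2E, P[2] = 0xA8, P[3] = 0x28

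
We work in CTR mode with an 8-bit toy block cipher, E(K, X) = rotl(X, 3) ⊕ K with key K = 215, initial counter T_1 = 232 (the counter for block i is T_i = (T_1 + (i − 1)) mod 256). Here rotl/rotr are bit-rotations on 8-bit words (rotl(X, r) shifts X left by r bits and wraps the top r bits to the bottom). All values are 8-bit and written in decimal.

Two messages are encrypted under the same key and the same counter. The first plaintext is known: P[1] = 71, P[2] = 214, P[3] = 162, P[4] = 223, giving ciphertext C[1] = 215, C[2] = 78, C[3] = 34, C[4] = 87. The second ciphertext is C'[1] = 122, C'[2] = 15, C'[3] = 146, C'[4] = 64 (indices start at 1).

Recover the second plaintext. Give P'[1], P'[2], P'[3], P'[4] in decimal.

In CTR with a reused counter, both messages share the same keystream S_i, so C_i ⊕ C'_i = P_i ⊕ P'_i and thus P'_i = P_i ⊕ C_i ⊕ C'_i.
P'[1]: 71 ⊕ 215 ⊕ 122 = 234.
P'[2]: 214 ⊕ 78 ⊕ 15 = 151.
P'[3]: 162 ⊕ 34 ⊕ 146 = 18.
P'[4]: 223 ⊕ 87 ⊕ 64 = 200.

P'[1] = 234, P'[2] = 151, P'[3] = 18, P'[4] = 200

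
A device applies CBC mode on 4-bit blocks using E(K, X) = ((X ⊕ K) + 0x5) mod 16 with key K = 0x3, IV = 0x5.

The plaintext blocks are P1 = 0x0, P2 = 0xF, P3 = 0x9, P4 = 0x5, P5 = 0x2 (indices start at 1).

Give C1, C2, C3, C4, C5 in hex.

CBC encryption: C_i = E(K, P_i ⊕ C_{i−1}), with C_{0} = IV.
C1: P1 ⊕ 0x5 = 0x5; E(K, 0x5) = 0xB.
C2: P2 ⊕ 0xB = 0x4; E(K, 0x4) = 0xC.
C3: P3 ⊕ 0xC = 0x5; E(K, 0x5) = 0xB.
C4: P4 ⊕ 0xB = 0xE; E(K, 0xE) = 0x2.
C5: P5 ⊕ 0x2 = 0x0; E(K, 0x0) = 0x8.

C1 = 0xB, C2 = 0xC, C3 = 0xB, C4 = 0x2, C5 = 0x8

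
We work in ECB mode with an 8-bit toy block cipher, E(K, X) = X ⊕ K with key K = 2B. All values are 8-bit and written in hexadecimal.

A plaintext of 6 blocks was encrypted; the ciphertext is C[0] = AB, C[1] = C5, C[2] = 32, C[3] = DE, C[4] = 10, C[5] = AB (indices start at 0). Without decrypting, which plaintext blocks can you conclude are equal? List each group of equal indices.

ECB encrypts each block independently with the same key, so equal ciphertext blocks imply equal plaintext blocks.
C[0] = C[5] = AB, so P[0] = P[5].

P[0] = P[5]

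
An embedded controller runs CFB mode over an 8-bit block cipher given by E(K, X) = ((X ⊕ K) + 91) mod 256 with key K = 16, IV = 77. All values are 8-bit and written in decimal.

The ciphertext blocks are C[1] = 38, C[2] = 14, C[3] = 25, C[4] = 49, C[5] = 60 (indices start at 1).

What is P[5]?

P[5] = 64

CFB decryption: P_i = C_i ⊕ E(K, C_{i−1}), with C_{0} = IV.
P[5]: E(K, 49) = 124; 60 ⊕ 124 = 64.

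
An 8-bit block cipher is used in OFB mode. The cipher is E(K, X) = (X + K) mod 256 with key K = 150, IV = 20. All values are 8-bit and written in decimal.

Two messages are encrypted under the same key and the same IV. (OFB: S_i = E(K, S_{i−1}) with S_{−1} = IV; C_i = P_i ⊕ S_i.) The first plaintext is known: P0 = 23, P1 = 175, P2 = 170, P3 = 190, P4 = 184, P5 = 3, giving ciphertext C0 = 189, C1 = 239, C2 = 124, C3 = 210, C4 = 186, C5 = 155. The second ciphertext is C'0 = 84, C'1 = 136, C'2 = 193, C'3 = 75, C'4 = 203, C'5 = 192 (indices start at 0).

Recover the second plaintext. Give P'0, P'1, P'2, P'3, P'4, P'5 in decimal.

P'0 = 254, P'1 = 200, P'2 = 23, P'3 = 39, P'4 = 201, P'5 = 88

In OFB with a reused IV, both messages share the same keystream S_i, so C_i ⊕ C'_i = P_i ⊕ P'_i and thus P'_i = P_i ⊕ C_i ⊕ C'_i.
P'0: 23 ⊕ 189 ⊕ 84 = 254.
P'1: 175 ⊕ 239 ⊕ 136 = 200.
P'2: 170 ⊕ 124 ⊕ 193 = 23.
P'3: 190 ⊕ 210 ⊕ 75 = 39.
P'4: 184 ⊕ 186 ⊕ 203 = 201.
P'5: 3 ⊕ 155 ⊕ 192 = 88.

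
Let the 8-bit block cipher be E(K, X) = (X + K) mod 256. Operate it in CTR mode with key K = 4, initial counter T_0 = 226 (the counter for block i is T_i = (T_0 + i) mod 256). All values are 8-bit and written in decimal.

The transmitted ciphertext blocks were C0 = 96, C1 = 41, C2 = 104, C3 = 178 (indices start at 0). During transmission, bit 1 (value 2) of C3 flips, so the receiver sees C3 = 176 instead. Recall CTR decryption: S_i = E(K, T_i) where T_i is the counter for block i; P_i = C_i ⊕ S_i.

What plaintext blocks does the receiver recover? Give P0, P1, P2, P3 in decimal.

Only C3 changed, to 176. In CTR, a change in C_i flips the same bit in P_i only; the keystream is unaffected. Decrypting the received ciphertext:
P0: T = 226, S = E(K, T) = 230; 96 ⊕ 230 = 134.
P1: T = 227, S = E(K, T) = 231; 41 ⊕ 231 = 206.
P2: T = 228, S = E(K, T) = 232; 104 ⊕ 232 = 128.
P3: T = 229, S = E(K, T) = 233; 176 ⊕ 233 = 89.
Blocks that differ from the original plaintext: P3.

P0 = 134, P1 = 206, P2 = 128, P3 = 89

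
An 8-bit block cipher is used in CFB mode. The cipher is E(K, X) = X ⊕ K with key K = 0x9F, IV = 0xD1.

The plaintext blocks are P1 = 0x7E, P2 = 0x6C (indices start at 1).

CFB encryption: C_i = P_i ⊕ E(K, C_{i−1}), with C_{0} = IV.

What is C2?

C1: E(K, 0xD1) = 0x4E; 0x7E ⊕ 0x4E = 0x30.
C2: E(K, 0x30) = 0xAF; 0x6C ⊕ 0xAF = 0xC3.

C2 = 0xC3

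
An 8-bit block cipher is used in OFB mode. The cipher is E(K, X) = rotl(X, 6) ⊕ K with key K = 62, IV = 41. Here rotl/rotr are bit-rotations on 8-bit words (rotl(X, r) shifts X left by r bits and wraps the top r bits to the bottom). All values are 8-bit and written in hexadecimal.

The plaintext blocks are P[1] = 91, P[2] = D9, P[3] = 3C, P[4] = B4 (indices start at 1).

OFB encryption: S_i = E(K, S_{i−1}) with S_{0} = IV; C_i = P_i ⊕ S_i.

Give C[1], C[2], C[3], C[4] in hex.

C[1] = A3, C[2] = 37, C[3] = E5, C[4] = A0

C[1]: S = E(K, 41) = 32; 91 ⊕ 32 = A3.
C[2]: S = E(K, 32) = EE; D9 ⊕ EE = 37.
C[3]: S = E(K, EE) = D9; 3C ⊕ D9 = E5.
C[4]: S = E(K, D9) = 14; B4 ⊕ 14 = A0.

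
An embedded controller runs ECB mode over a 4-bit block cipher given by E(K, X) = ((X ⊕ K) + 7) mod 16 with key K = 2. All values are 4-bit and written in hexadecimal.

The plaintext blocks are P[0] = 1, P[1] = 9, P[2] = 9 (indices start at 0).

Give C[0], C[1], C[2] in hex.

C[0] = A, C[1] = 2, C[2] = 2

ECB encryption: C_i = E(K, P_i).
C[0]: E(K, 1) = A.
C[1]: E(K, 9) = 2.
C[2]: E(K, 9) = 2.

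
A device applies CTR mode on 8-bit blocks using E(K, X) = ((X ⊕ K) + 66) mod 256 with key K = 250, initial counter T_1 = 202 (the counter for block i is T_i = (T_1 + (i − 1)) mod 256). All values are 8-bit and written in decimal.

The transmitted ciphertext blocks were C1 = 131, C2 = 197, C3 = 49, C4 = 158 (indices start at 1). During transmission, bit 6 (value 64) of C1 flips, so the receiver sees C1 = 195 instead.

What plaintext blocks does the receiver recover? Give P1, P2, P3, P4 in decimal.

CTR decryption: S_i = E(K, T_i) where T_i is the counter for block i; P_i = C_i ⊕ S_i.
Only C1 changed, to 195. In CTR, a change in C_i flips the same bit in P_i only; the keystream is unaffected. Decrypting the received ciphertext:
P1: T = 202, S = E(K, T) = 114; 195 ⊕ 114 = 177.
P2: T = 203, S = E(K, T) = 115; 197 ⊕ 115 = 182.
P3: T = 204, S = E(K, T) = 120; 49 ⊕ 120 = 73.
P4: T = 205, S = E(K, T) = 121; 158 ⊕ 121 = 231.
Blocks that differ from the original plaintext: P1.

P1 = 177, P2 = 182, P3 = 73, P4 = 231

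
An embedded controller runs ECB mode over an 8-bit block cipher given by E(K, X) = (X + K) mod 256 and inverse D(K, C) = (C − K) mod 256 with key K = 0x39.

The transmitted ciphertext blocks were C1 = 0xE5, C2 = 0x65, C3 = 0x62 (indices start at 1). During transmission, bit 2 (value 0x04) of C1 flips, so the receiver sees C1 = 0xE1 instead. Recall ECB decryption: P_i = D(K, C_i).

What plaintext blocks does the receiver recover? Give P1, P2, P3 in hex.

P1 = 0xA8, P2 = 0x2C, P3 = 0x29

Only C1 changed, to 0xE1. In ECB, a change in C_i affects only P_i. Decrypting the received ciphertext:
P1: D(K, 0xE1) = 0xA8.
P2: D(K, 0x65) = 0x2C.
P3: D(K, 0x62) = 0x29.
Blocks that differ from the original plaintext: P1.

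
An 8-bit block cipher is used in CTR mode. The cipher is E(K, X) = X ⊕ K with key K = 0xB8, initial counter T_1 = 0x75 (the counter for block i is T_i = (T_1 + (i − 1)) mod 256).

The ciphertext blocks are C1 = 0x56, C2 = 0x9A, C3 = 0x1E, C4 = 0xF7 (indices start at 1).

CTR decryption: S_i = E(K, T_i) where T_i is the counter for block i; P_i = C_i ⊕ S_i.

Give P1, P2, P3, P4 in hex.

P1: T = 0x75, S = E(K, T) = 0xCD; 0x56 ⊕ 0xCD = 0x9B.
P2: T = 0x76, S = E(K, T) = 0xCE; 0x9A ⊕ 0xCE = 0x54.
P3: T = 0x77, S = E(K, T) = 0xCF; 0x1E ⊕ 0xCF = 0xD1.
P4: T = 0x78, S = E(K, T) = 0xC0; 0xF7 ⊕ 0xC0 = 0x37.

P1 = 0x9B, P2 = 0x54, P3 = 0xD1, P4 = 0x37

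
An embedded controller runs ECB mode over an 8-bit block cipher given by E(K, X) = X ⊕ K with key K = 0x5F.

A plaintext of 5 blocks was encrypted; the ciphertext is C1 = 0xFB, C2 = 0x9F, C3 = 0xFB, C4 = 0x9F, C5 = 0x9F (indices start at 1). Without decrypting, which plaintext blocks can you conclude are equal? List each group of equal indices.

P1 = P3; P2 = P4 = P5

ECB encrypts each block independently with the same key, so equal ciphertext blocks imply equal plaintext blocks.
C1 = C3 = 0xFB, so P1 = P3.
C2 = C4 = C5 = 0x9F, so P2 = P4 = P5.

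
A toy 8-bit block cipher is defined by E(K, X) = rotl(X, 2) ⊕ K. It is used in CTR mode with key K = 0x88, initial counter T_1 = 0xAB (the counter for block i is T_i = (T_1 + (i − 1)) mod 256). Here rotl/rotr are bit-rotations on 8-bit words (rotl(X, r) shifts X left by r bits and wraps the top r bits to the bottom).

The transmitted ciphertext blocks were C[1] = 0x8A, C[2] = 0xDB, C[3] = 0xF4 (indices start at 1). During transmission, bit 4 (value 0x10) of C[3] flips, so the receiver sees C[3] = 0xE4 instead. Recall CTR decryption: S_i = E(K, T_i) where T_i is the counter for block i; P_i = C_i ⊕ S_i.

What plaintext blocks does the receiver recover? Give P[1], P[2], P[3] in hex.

Only C[3] changed, to 0xE4. In CTR, a change in C_i flips the same bit in P_i only; the keystream is unaffected. Decrypting the received ciphertext:
P[1]: T = 0xAB, S = E(K, T) = 0x26; 0x8A ⊕ 0x26 = 0xAC.
P[2]: T = 0xAC, S = E(K, T) = 0x3A; 0xDB ⊕ 0x3A = 0xE1.
P[3]: T = 0xAD, S = E(K, T) = 0x3E; 0xE4 ⊕ 0x3E = 0xDA.
Blocks that differ from the original plaintext: P[3].

P[1] = 0xAC, P[2] = 0xE1, P[3] = 0xDA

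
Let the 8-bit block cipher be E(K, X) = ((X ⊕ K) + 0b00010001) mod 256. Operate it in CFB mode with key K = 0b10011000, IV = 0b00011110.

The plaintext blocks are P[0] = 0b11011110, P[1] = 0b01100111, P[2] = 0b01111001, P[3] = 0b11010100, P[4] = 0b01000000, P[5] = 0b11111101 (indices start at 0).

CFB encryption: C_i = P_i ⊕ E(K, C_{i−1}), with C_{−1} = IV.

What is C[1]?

C[1] = 0b10000101

C[0]: E(K, 0b00011110) = 0b10010111; 0b11011110 ⊕ 0b10010111 = 0b01001001.
C[1]: E(K, 0b01001001) = 0b11100010; 0b01100111 ⊕ 0b11100010 = 0b10000101.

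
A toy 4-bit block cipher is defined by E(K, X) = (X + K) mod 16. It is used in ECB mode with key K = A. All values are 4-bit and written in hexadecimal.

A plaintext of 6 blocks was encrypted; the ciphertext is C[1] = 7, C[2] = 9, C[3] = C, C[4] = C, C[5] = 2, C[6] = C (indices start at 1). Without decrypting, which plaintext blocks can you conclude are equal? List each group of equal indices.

ECB encrypts each block independently with the same key, so equal ciphertext blocks imply equal plaintext blocks.
C[3] = C[4] = C[6] = C, so P[3] = P[4] = P[6].

P[3] = P[4] = P[6]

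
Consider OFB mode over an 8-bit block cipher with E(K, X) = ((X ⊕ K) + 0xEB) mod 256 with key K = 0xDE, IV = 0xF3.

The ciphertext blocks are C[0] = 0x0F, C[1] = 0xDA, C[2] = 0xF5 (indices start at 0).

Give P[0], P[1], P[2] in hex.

P[0] = 0x17, P[1] = 0x6B, P[2] = 0xAF

OFB decryption: S_i = E(K, S_{i−1}) with S_{−1} = IV; P_i = C_i ⊕ S_i.
P[0]: S = E(K, 0xF3) = 0x18; 0x0F ⊕ 0x18 = 0x17.
P[1]: S = E(K, 0x18) = 0xB1; 0xDA ⊕ 0xB1 = 0x6B.
P[2]: S = E(K, 0xB1) = 0x5A; 0xF5 ⊕ 0x5A = 0xAF.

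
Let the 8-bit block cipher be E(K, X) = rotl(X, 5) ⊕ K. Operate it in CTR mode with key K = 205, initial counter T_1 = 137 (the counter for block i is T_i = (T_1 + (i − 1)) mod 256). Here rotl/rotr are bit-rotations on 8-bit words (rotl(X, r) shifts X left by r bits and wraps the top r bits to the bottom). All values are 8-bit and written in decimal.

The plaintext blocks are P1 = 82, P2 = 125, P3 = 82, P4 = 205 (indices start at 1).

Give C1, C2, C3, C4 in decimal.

CTR encryption: S_i = E(K, T_i) where T_i is the counter for block i; C_i = P_i ⊕ S_i.
C1: T = 137, S = E(K, T) = 252; 82 ⊕ 252 = 174.
C2: T = 138, S = E(K, T) = 156; 125 ⊕ 156 = 225.
C3: T = 139, S = E(K, T) = 188; 82 ⊕ 188 = 238.
C4: T = 140, S = E(K, T) = 92; 205 ⊕ 92 = 145.

C1 = 174, C2 = 225, C3 = 238, C4 = 145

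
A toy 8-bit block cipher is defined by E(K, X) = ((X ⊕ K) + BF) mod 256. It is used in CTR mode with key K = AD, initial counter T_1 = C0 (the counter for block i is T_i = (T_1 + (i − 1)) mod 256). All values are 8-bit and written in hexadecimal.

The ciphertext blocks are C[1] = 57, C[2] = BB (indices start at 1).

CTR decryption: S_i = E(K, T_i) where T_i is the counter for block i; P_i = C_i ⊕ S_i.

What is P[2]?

P[2] = 90

P[2]: T = C1, S = E(K, T) = 2B; BB ⊕ 2B = 90.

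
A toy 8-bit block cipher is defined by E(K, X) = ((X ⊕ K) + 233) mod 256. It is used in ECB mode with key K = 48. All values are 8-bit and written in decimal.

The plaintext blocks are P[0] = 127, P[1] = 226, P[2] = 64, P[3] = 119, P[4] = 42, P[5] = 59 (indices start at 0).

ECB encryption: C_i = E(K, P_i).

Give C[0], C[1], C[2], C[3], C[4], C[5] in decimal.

C[0] = 56, C[1] = 187, C[2] = 89, C[3] = 48, C[4] = 3, C[5] = 244

C[0]: E(K, 127) = 56.
C[1]: E(K, 226) = 187.
C[2]: E(K, 64) = 89.
C[3]: E(K, 119) = 48.
C[4]: E(K, 42) = 3.
C[5]: E(K, 59) = 244.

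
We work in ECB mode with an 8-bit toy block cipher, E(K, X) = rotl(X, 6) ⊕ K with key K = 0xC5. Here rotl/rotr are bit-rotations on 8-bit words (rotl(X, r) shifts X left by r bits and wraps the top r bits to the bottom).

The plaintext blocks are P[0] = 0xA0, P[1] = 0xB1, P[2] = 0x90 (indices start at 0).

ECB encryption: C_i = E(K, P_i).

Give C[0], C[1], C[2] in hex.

C[0] = 0xED, C[1] = 0xA9, C[2] = 0xE1

C[0]: E(K, 0xA0) = 0xED.
C[1]: E(K, 0xB1) = 0xA9.
C[2]: E(K, 0x90) = 0xE1.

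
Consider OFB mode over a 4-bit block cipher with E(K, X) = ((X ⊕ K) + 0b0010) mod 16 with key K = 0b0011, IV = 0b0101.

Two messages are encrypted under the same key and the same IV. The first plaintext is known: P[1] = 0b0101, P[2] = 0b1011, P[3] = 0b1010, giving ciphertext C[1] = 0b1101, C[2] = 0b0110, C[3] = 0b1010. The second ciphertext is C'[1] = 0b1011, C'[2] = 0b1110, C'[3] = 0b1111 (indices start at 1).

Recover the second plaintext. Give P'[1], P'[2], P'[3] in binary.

P'[1] = 0b0011, P'[2] = 0b0011, P'[3] = 0b1111

In OFB with a reused IV, both messages share the same keystream S_i, so C_i ⊕ C'_i = P_i ⊕ P'_i and thus P'_i = P_i ⊕ C_i ⊕ C'_i.
P'[1]: 0b0101 ⊕ 0b1101 ⊕ 0b1011 = 0b0011.
P'[2]: 0b1011 ⊕ 0b0110 ⊕ 0b1110 = 0b0011.
P'[3]: 0b1010 ⊕ 0b1010 ⊕ 0b1111 = 0b1111.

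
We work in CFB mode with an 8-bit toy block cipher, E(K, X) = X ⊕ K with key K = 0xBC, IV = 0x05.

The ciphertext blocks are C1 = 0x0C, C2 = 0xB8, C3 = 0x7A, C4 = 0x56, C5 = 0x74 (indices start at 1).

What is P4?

P4 = 0x90

CFB decryption: P_i = C_i ⊕ E(K, C_{i−1}), with C_{0} = IV.
P4: E(K, 0x7A) = 0xC6; 0x56 ⊕ 0xC6 = 0x90.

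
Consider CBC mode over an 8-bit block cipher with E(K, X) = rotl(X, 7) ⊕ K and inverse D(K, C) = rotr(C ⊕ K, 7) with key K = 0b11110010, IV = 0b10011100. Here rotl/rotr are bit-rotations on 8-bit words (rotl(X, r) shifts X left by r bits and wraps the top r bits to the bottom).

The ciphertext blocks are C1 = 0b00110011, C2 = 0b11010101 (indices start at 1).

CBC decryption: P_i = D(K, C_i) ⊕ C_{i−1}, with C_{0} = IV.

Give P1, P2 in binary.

P1: D(K, 0b00110011) = 0b10000011; 0b10000011 ⊕ 0b10011100 = 0b00011111.
P2: D(K, 0b11010101) = 0b01001110; 0b01001110 ⊕ 0b00110011 = 0b01111101.

P1 = 0b00011111, P2 = 0b01111101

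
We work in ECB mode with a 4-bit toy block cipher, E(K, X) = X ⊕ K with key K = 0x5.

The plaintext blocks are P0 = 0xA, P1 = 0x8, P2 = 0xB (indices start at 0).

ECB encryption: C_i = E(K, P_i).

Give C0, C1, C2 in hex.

C0: E(K, 0xA) = 0xF.
C1: E(K, 0x8) = 0xD.
C2: E(K, 0xB) = 0xE.

C0 = 0xF, C1 = 0xD, C2 = 0xE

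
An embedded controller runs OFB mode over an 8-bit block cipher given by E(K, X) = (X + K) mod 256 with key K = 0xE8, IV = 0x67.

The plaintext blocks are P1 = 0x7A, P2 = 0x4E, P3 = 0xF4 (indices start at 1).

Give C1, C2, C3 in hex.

OFB encryption: S_i = E(K, S_{i−1}) with S_{0} = IV; C_i = P_i ⊕ S_i.
C1: S = E(K, 0x67) = 0x4F; 0x7A ⊕ 0x4F = 0x35.
C2: S = E(K, 0x4F) = 0x37; 0x4E ⊕ 0x37 = 0x79.
C3: S = E(K, 0x37) = 0x1F; 0xF4 ⊕ 0x1F = 0xEB.

C1 = 0x35, C2 = 0x79, C3 = 0xEB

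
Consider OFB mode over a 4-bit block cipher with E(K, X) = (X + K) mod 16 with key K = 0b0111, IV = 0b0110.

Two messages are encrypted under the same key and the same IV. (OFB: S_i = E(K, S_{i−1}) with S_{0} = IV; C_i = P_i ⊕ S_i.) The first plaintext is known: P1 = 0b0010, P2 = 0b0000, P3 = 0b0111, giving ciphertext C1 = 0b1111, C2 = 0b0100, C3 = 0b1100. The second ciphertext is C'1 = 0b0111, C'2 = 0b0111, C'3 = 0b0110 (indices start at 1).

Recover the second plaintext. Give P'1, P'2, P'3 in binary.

P'1 = 0b1010, P'2 = 0b0011, P'3 = 0b1101

In OFB with a reused IV, both messages share the same keystream S_i, so C_i ⊕ C'_i = P_i ⊕ P'_i and thus P'_i = P_i ⊕ C_i ⊕ C'_i.
P'1: 0b0010 ⊕ 0b1111 ⊕ 0b0111 = 0b1010.
P'2: 0b0000 ⊕ 0b0100 ⊕ 0b0111 = 0b0011.
P'3: 0b0111 ⊕ 0b1100 ⊕ 0b0110 = 0b1101.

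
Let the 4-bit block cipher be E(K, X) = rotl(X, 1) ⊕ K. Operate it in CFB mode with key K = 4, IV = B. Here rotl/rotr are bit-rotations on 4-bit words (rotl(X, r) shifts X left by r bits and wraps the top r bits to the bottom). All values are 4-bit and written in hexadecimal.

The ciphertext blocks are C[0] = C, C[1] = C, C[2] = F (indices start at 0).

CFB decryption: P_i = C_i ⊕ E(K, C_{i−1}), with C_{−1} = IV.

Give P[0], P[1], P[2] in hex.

P[0]: E(K, B) = 3; C ⊕ 3 = F.
P[1]: E(K, C) = D; C ⊕ D = 1.
P[2]: E(K, C) = D; F ⊕ D = 2.

P[0] = F, P[1] = 1, P[2] = 2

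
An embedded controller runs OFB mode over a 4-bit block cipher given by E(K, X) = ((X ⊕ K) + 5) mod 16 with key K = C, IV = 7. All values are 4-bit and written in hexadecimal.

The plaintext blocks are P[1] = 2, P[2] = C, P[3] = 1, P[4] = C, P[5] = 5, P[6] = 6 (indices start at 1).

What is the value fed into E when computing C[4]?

2

OFB encryption: S_i = E(K, S_{i−1}) with S_{0} = IV; C_i = P_i ⊕ S_i.
C[1]: S = E(K, 7) = 0; 2 ⊕ 0 = 2.
C[2]: S = E(K, 0) = 1; C ⊕ 1 = D.
C[3]: S = E(K, 1) = 2; 1 ⊕ 2 = 3.
C[4]: S = E(K, 2) = 3; C ⊕ 3 = F.
So the input to E for block [4] is 2.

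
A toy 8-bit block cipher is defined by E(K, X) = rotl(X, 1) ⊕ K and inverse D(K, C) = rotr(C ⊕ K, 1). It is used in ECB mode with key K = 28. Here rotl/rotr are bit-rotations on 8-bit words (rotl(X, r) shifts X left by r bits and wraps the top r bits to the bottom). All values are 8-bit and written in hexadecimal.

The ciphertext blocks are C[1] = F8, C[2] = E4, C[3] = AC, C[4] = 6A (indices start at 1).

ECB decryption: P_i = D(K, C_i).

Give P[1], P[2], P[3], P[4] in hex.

P[1]: D(K, F8) = 68.
P[2]: D(K, E4) = 66.
P[3]: D(K, AC) = 42.
P[4]: D(K, 6A) = 21.

P[1] = 68, P[2] = 66, P[3] = 42, P[4] = 21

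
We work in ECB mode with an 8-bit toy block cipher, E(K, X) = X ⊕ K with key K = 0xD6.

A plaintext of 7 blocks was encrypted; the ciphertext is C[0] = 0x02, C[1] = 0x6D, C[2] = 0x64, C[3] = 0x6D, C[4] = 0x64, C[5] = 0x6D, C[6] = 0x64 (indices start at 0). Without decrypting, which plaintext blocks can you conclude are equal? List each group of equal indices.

ECB encrypts each block independently with the same key, so equal ciphertext blocks imply equal plaintext blocks.
C[1] = C[3] = C[5] = 0x6D, so P[1] = P[3] = P[5].
C[2] = C[4] = C[6] = 0x64, so P[2] = P[4] = P[6].

P[1] = P[3] = P[5]; P[2] = P[4] = P[6]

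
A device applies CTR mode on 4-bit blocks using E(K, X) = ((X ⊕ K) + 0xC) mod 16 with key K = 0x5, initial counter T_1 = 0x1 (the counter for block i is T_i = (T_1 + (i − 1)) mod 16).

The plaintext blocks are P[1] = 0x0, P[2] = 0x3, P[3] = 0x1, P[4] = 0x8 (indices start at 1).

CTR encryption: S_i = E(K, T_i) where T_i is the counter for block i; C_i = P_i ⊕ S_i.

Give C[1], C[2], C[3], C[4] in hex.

C[1]: T = 0x1, S = E(K, T) = 0x0; 0x0 ⊕ 0x0 = 0x0.
C[2]: T = 0x2, S = E(K, T) = 0x3; 0x3 ⊕ 0x3 = 0x0.
C[3]: T = 0x3, S = E(K, T) = 0x2; 0x1 ⊕ 0x2 = 0x3.
C[4]: T = 0x4, S = E(K, T) = 0xD; 0x8 ⊕ 0xD = 0x5.

C[1] = 0x0, C[2] = 0x0, C[3] = 0x3, C[4] = 0x5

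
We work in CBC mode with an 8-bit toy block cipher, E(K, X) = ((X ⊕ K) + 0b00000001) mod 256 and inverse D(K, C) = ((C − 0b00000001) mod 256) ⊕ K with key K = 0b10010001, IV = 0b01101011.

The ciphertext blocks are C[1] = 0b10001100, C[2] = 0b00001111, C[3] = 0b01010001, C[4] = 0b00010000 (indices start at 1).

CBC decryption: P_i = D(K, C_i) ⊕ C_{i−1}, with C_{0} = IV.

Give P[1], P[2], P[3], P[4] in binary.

P[1] = 0b01110001, P[2] = 0b00010011, P[3] = 0b11001110, P[4] = 0b11001111

P[1]: D(K, 0b10001100) = 0b00011010; 0b00011010 ⊕ 0b01101011 = 0b01110001.
P[2]: D(K, 0b00001111) = 0b10011111; 0b10011111 ⊕ 0b10001100 = 0b00010011.
P[3]: D(K, 0b01010001) = 0b11000001; 0b11000001 ⊕ 0b00001111 = 0b11001110.
P[4]: D(K, 0b00010000) = 0b10011110; 0b10011110 ⊕ 0b01010001 = 0b11001111.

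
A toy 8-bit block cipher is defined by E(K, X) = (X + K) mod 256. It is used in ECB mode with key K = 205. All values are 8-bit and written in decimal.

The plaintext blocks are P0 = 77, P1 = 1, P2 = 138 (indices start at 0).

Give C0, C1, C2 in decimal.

C0 = 26, C1 = 206, C2 = 87

ECB encryption: C_i = E(K, P_i).
C0: E(K, 77) = 26.
C1: E(K, 1) = 206.
C2: E(K, 138) = 87.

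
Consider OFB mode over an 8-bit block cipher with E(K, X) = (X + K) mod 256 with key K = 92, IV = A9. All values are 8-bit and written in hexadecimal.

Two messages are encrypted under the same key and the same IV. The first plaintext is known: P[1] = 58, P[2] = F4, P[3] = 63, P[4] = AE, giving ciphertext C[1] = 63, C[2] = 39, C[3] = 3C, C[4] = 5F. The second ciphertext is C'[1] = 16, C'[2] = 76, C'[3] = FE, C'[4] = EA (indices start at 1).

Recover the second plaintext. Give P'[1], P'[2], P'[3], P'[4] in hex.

In OFB with a reused IV, both messages share the same keystream S_i, so C_i ⊕ C'_i = P_i ⊕ P'_i and thus P'_i = P_i ⊕ C_i ⊕ C'_i.
P'[1]: 58 ⊕ 63 ⊕ 16 = 2D.
P'[2]: F4 ⊕ 39 ⊕ 76 = BB.
P'[3]: 63 ⊕ 3C ⊕ FE = A1.
P'[4]: AE ⊕ 5F ⊕ EA = 1B.

P'[1] = 2D, P'[2] = BB, P'[3] = A1, P'[4] = 1B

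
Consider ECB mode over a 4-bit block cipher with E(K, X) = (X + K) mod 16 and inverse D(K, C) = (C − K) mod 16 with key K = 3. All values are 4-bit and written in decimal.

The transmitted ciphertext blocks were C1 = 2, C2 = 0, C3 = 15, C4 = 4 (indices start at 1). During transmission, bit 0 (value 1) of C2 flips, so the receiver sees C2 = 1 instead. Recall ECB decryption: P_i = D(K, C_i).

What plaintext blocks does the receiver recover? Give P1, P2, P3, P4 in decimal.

Only C2 changed, to 1. In ECB, a change in C_i affects only P_i. Decrypting the received ciphertext:
P1: D(K, 2) = 15.
P2: D(K, 1) = 14.
P3: D(K, 15) = 12.
P4: D(K, 4) = 1.
Blocks that differ from the original plaintext: P2.

P1 = 15, P2 = 14, P3 = 12, P4 = 1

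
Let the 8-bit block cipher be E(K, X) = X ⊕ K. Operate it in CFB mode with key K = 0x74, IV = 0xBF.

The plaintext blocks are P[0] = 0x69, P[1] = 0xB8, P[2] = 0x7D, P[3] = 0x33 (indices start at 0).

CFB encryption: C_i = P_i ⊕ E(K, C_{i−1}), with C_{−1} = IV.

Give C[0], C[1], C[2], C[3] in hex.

C[0]: E(K, 0xBF) = 0xCB; 0x69 ⊕ 0xCB = 0xA2.
C[1]: E(K, 0xA2) = 0xD6; 0xB8 ⊕ 0xD6 = 0x6E.
C[2]: E(K, 0x6E) = 0x1A; 0x7D ⊕ 0x1A = 0x67.
C[3]: E(K, 0x67) = 0x13; 0x33 ⊕ 0x13 = 0x20.

C[0] = 0xA2, C[1] = 0x6E, C[2] = 0x67, C[3] = 0x20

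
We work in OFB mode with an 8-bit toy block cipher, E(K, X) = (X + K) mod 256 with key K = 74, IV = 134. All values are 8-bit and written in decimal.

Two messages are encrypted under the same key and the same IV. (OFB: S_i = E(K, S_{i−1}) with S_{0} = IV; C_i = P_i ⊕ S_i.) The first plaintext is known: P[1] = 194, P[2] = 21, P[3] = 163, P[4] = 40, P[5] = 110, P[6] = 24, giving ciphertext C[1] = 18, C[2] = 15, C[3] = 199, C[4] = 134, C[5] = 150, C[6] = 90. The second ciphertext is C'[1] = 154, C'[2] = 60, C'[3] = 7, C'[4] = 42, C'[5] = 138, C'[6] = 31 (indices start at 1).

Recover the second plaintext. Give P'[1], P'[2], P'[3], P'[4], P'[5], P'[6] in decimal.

In OFB with a reused IV, both messages share the same keystream S_i, so C_i ⊕ C'_i = P_i ⊕ P'_i and thus P'_i = P_i ⊕ C_i ⊕ C'_i.
P'[1]: 194 ⊕ 18 ⊕ 154 = 74.
P'[2]: 21 ⊕ 15 ⊕ 60 = 38.
P'[3]: 163 ⊕ 199 ⊕ 7 = 99.
P'[4]: 40 ⊕ 134 ⊕ 42 = 132.
P'[5]: 110 ⊕ 150 ⊕ 138 = 114.
P'[6]: 24 ⊕ 90 ⊕ 31 = 93.

P'[1] = 74, P'[2] = 38, P'[3] = 99, P'[4] = 132, P'[5] = 114, P'[6] = 93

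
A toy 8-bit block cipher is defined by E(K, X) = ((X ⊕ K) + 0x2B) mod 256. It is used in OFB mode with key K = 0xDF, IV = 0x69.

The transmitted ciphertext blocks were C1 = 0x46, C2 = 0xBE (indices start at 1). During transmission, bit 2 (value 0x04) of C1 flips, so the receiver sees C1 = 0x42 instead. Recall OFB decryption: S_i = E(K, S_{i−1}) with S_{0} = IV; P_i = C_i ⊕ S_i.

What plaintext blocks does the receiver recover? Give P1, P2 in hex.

Only C1 changed, to 0x42. In OFB, a change in C_i flips the same bit in P_i only; the keystream is unaffected. Decrypting the received ciphertext:
P1: S = E(K, 0x69) = 0xE1; 0x42 ⊕ 0xE1 = 0xA3.
P2: S = E(K, 0xE1) = 0x69; 0xBE ⊕ 0x69 = 0xD7.
Blocks that differ from the original plaintext: P1.

P1 = 0xA3, P2 = 0xD7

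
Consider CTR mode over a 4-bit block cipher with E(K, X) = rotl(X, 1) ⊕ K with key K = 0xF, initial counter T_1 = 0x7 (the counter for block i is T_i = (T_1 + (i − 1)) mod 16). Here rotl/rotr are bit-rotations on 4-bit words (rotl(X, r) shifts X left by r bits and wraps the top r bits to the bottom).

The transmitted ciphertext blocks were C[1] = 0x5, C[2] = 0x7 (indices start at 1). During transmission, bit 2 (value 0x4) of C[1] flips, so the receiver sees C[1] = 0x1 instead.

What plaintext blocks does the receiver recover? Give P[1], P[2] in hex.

P[1] = 0x0, P[2] = 0x9

CTR decryption: S_i = E(K, T_i) where T_i is the counter for block i; P_i = C_i ⊕ S_i.
Only C[1] changed, to 0x1. In CTR, a change in C_i flips the same bit in P_i only; the keystream is unaffected. Decrypting the received ciphertext:
P[1]: T = 0x7, S = E(K, T) = 0x1; 0x1 ⊕ 0x1 = 0x0.
P[2]: T = 0x8, S = E(K, T) = 0xE; 0x7 ⊕ 0xE = 0x9.
Blocks that differ from the original plaintext: P[1].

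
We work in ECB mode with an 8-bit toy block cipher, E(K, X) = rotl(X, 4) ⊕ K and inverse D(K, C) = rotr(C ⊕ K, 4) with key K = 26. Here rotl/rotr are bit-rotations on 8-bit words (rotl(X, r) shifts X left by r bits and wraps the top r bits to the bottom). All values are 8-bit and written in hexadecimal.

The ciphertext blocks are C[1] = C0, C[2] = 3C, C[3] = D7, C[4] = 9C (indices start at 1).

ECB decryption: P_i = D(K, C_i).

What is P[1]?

P[1]: D(K, C0) = 6E.

P[1] = 6E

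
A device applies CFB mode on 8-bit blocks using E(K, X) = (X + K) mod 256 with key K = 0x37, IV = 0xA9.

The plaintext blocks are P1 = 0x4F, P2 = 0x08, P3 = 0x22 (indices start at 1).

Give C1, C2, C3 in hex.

CFB encryption: C_i = P_i ⊕ E(K, C_{i−1}), with C_{0} = IV.
C1: E(K, 0xA9) = 0xE0; 0x4F ⊕ 0xE0 = 0xAF.
C2: E(K, 0xAF) = 0xE6; 0x08 ⊕ 0xE6 = 0xEE.
C3: E(K, 0xEE) = 0x25; 0x22 ⊕ 0x25 = 0x07.

C1 = 0xAF, C2 = 0xEE, C3 = 0x07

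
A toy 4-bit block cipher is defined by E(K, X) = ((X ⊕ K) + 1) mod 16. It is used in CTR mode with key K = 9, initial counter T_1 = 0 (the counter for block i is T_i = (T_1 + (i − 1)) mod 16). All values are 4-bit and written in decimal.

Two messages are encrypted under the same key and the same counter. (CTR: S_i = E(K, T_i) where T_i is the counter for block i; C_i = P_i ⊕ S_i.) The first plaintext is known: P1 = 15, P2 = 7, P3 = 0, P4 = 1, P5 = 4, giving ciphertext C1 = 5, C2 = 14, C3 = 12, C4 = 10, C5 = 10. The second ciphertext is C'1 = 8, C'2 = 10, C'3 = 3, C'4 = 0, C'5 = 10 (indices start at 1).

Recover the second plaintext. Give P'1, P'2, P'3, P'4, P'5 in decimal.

In CTR with a reused counter, both messages share the same keystream S_i, so C_i ⊕ C'_i = P_i ⊕ P'_i and thus P'_i = P_i ⊕ C_i ⊕ C'_i.
P'1: 15 ⊕ 5 ⊕ 8 = 2.
P'2: 7 ⊕ 14 ⊕ 10 = 3.
P'3: 0 ⊕ 12 ⊕ 3 = 15.
P'4: 1 ⊕ 10 ⊕ 0 = 11.
P'5: 4 ⊕ 10 ⊕ 10 = 4.

P'1 = 2, P'2 = 3, P'3 = 15, P'4 = 11, P'5 = 4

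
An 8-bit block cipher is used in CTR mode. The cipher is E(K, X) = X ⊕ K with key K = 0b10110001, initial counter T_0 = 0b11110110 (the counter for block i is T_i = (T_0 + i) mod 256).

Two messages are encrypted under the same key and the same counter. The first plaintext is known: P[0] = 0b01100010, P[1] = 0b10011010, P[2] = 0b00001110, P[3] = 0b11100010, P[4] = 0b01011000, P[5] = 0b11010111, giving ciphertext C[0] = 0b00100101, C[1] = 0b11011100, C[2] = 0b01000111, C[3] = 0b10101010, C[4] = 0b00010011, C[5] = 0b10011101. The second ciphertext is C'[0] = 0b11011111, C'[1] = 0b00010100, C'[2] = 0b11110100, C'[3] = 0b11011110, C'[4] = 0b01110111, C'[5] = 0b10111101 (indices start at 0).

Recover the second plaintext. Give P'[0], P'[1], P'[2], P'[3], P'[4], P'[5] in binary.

P'[0] = 0b10011000, P'[1] = 0b01010010, P'[2] = 0b10111101, P'[3] = 0b10010110, P'[4] = 0b00111100, P'[5] = 0b11110111

In CTR with a reused counter, both messages share the same keystream S_i, so C_i ⊕ C'_i = P_i ⊕ P'_i and thus P'_i = P_i ⊕ C_i ⊕ C'_i.
P'[0]: 0b01100010 ⊕ 0b00100101 ⊕ 0b11011111 = 0b10011000.
P'[1]: 0b10011010 ⊕ 0b11011100 ⊕ 0b00010100 = 0b01010010.
P'[2]: 0b00001110 ⊕ 0b01000111 ⊕ 0b11110100 = 0b10111101.
P'[3]: 0b11100010 ⊕ 0b10101010 ⊕ 0b11011110 = 0b10010110.
P'[4]: 0b01011000 ⊕ 0b00010011 ⊕ 0b01110111 = 0b00111100.
P'[5]: 0b11010111 ⊕ 0b10011101 ⊕ 0b10111101 = 0b11110111.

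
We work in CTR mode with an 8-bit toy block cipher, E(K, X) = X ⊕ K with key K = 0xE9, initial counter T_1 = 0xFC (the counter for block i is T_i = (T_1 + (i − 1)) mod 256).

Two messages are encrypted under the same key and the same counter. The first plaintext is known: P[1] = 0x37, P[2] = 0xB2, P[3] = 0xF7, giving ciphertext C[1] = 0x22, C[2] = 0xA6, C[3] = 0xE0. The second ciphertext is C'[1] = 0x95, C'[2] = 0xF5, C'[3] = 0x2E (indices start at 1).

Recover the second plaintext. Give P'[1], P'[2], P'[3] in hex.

P'[1] = 0x80, P'[2] = 0xE1, P'[3] = 0x39

In CTR with a reused counter, both messages share the same keystream S_i, so C_i ⊕ C'_i = P_i ⊕ P'_i and thus P'_i = P_i ⊕ C_i ⊕ C'_i.
P'[1]: 0x37 ⊕ 0x22 ⊕ 0x95 = 0x80.
P'[2]: 0xB2 ⊕ 0xA6 ⊕ 0xF5 = 0xE1.
P'[3]: 0xF7 ⊕ 0xE0 ⊕ 0x2E = 0x39.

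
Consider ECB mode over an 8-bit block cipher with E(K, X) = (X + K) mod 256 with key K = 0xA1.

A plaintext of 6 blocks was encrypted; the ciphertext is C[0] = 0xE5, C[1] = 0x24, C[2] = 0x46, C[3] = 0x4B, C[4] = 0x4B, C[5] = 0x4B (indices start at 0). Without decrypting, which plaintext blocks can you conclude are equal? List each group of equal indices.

P[3] = P[4] = P[5]

ECB encrypts each block independently with the same key, so equal ciphertext blocks imply equal plaintext blocks.
C[3] = C[4] = C[5] = 0x4B, so P[3] = P[4] = P[5].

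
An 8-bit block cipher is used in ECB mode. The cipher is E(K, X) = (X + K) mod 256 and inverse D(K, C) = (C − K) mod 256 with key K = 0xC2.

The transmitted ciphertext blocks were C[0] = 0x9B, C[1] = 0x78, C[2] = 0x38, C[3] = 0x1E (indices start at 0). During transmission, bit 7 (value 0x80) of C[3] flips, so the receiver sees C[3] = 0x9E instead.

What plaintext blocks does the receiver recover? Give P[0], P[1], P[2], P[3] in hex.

P[0] = 0xD9, P[1] = 0xB6, P[2] = 0x76, P[3] = 0xDC

ECB decryption: P_i = D(K, C_i).
Only C[3] changed, to 0x9E. In ECB, a change in C_i affects only P_i. Decrypting the received ciphertext:
P[0]: D(K, 0x9B) = 0xD9.
P[1]: D(K, 0x78) = 0xB6.
P[2]: D(K, 0x38) = 0x76.
P[3]: D(K, 0x9E) = 0xDC.
Blocks that differ from the original plaintext: P[3].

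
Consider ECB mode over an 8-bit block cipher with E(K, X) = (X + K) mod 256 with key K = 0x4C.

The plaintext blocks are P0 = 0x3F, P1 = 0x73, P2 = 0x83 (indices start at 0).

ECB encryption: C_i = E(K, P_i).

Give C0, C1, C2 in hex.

C0 = 0x8B, C1 = 0xBF, C2 = 0xCF

C0: E(K, 0x3F) = 0x8B.
C1: E(K, 0x73) = 0xBF.
C2: E(K, 0x83) = 0xCF.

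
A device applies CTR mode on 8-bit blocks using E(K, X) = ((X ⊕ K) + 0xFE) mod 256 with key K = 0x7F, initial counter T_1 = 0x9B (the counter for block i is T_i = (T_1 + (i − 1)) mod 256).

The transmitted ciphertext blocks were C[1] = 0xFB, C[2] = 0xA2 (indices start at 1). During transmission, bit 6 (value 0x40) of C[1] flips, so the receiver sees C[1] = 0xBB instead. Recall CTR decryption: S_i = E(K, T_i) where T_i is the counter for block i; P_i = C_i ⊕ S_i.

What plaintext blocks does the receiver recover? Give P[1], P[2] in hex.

P[1] = 0x59, P[2] = 0x43

Only C[1] changed, to 0xBB. In CTR, a change in C_i flips the same bit in P_i only; the keystream is unaffected. Decrypting the received ciphertext:
P[1]: T = 0x9B, S = E(K, T) = 0xE2; 0xBB ⊕ 0xE2 = 0x59.
P[2]: T = 0x9C, S = E(K, T) = 0xE1; 0xA2 ⊕ 0xE1 = 0x43.
Blocks that differ from the original plaintext: P[1].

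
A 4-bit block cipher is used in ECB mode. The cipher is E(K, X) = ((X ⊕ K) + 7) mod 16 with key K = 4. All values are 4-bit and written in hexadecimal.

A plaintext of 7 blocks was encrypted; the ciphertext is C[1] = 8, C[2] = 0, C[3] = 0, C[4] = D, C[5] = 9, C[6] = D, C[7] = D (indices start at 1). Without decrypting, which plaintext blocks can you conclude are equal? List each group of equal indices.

ECB encrypts each block independently with the same key, so equal ciphertext blocks imply equal plaintext blocks.
C[2] = C[3] = 0, so P[2] = P[3].
C[4] = C[6] = C[7] = D, so P[4] = P[6] = P[7].

P[2] = P[3]; P[4] = P[6] = P[7]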